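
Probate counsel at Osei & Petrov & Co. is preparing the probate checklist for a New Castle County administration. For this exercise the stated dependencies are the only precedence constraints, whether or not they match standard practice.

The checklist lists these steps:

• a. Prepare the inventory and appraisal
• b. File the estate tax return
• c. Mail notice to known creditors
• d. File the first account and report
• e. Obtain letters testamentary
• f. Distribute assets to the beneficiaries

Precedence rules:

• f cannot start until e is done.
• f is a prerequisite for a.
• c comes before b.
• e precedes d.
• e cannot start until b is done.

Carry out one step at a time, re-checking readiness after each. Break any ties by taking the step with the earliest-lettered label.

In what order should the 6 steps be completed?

c, b, e, d, f, a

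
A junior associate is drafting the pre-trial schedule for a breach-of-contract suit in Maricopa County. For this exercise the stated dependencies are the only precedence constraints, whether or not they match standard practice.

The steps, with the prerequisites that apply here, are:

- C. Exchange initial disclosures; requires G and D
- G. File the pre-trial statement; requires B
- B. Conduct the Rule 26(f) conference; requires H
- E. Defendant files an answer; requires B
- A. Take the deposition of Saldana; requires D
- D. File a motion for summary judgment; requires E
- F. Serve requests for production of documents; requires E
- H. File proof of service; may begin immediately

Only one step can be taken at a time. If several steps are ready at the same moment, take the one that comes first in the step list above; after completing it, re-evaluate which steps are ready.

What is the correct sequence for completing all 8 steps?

H has no prerequisites → H first.
Next only B has its prerequisites met → B.
Now G and E have their prerequisites met. G is listed earlier, so G next.
Next only E has its prerequisites met → E.
Now D and F have their prerequisites met. D is listed earlier, so D next.
Ready: C, A and F. C is listed earlier → C.
A and F are both available; A is listed earlier → A.
F needed E, now all done → F.

H → B → G → E → D → C → A → F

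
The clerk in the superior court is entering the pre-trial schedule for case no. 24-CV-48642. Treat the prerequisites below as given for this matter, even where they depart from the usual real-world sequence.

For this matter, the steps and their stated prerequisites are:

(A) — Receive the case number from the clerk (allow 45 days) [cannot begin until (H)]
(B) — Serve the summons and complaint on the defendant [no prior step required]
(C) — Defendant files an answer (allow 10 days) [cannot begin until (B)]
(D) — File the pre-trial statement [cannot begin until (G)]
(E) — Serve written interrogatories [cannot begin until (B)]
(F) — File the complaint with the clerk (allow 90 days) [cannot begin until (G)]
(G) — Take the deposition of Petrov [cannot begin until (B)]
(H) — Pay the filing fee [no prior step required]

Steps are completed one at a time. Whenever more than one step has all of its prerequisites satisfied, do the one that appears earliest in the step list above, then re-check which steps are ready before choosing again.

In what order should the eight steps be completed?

(B) and (H) have no prerequisites; (B) is listed earlier, so (B) is first.
(C), (E) and (G) now also ready, so the ready set is {(C), (E), (G), (H)}; (C) is listed earlier → (C).
Now (E), (G) and (H) have their prerequisites met. (E) is listed earlier, so (E) next.
Now (G) and (H) have their prerequisites met. (G) is listed earlier, so (G) next.
Ready: (D), (F) and (H). (D) is listed earlier → (D).
Ready: (F) and (H). (F) is listed earlier → (F).
(H) is the only step now ready → (H).
(A) is the only step now ready → (A).

(B) → (C) → (E) → (G) → (D) → (F) → (H) → (A)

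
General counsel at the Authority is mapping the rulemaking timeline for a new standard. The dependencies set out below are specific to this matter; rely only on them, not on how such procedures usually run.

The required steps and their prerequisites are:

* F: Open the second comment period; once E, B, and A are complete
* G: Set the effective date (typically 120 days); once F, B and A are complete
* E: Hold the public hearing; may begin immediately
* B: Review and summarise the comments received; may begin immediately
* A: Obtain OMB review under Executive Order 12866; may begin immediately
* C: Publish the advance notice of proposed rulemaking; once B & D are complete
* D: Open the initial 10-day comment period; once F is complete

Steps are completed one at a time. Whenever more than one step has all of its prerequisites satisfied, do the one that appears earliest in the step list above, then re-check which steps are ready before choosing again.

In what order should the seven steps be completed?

Nothing is required for E, B and A. E is listed earlier → E first.
Ready: B and A. B is listed earlier → B.
Next only A has its prerequisites met → A.
F is the only step now ready → F.
G and D are both available; G is listed earlier → G.
That leaves D as the only ready step → D.
C needed B and D, now all done → C.

E B A F G D C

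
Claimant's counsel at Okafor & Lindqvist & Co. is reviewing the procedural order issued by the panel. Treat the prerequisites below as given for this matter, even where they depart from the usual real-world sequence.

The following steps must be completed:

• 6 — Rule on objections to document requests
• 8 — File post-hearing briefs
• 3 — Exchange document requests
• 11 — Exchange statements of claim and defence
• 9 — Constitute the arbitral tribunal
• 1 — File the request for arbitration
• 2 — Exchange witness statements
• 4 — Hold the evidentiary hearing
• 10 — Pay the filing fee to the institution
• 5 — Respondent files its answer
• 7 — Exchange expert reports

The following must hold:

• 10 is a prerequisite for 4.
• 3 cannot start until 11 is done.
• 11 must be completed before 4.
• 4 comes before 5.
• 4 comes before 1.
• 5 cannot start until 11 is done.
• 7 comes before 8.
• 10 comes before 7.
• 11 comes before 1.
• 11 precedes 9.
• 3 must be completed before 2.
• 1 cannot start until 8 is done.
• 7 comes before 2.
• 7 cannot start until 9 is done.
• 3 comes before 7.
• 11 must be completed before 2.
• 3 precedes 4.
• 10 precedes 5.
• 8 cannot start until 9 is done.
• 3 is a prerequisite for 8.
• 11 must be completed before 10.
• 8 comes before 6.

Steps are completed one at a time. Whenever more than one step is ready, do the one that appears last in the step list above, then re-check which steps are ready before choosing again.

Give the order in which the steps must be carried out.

11 → 10 → 9 → 3 → 7 → 4 → 5 → 2 → 8 → 1 → 6

11 is the only step with nothing outstanding, so it goes first.
Now 10, 9 and 3 have their prerequisites met. 10 is listed later, so 10 next.
Now 9 and 3 have their prerequisites met. 9 is listed later, so 9 next.
3 needed 11, now all done → 3.
Ready: 7 and 4. 7 is listed later → 7.
4, 2 and 8 are all available; 4 is listed later → 4.
5, 2 and 8 are all available; 5 is listed later → 5.
Ready: 2 and 8. 2 is listed later → 2.
That leaves 8 as the only ready step → 8.
Now 1 and 6 have their prerequisites met. 1 is listed later, so 1 next.
6 is the only step now ready → 6.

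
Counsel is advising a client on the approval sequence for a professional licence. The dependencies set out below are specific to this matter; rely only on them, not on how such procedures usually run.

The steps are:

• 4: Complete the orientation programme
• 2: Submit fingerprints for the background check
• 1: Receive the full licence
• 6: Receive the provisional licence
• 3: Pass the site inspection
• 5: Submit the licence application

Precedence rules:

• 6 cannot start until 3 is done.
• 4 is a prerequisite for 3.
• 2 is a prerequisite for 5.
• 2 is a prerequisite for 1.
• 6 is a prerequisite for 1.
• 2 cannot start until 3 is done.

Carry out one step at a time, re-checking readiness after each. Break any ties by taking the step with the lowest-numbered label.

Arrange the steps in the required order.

4, 3, 2, 5, 6, 1

Only 4 has no prerequisites, so it is first.
Next only 3 has its prerequisites met → 3.
Now 2 and 6 have their prerequisites met. 2 has the earlier label, so 2 next.
Now 5 and 6 have their prerequisites met. 5 has the earlier label, so 5 next.
That leaves 6 as the only ready step → 6.
1 needed 2 and 6, now all done → 1.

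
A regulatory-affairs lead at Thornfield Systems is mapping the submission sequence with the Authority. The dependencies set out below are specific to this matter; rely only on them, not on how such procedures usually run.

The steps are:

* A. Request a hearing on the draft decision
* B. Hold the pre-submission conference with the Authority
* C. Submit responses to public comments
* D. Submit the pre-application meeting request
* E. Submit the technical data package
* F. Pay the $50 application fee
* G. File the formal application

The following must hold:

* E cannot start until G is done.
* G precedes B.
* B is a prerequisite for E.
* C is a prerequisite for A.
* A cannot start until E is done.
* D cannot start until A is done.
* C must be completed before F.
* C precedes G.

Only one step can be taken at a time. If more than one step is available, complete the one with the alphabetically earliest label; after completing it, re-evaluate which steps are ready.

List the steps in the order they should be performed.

C, F, G, B, E, A, D

C has no prerequisites → C first.
Now F and G have their prerequisites met. F has the earlier label, so F next.
G is the only step now ready → G.
B is the only step now ready → B.
E needed B and G, now all done → E.
A needed C and E, now all done → A.
D is the only step now ready → D.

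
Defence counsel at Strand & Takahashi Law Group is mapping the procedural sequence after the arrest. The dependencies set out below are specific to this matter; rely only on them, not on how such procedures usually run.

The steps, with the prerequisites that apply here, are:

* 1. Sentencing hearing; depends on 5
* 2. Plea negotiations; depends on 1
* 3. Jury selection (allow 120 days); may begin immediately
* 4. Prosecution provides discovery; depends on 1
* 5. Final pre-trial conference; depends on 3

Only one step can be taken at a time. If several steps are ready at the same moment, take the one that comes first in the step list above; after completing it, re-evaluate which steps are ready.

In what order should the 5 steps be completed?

3 is the only step with nothing outstanding, so it goes first.
5 needed 3, now all done → 5.
Next only 1 has its prerequisites met → 1.
Now 2 and 4 have their prerequisites met. 2 is listed earlier, so 2 next.
4 needed 1, now all done → 4.

3, 5, 1, 2, 4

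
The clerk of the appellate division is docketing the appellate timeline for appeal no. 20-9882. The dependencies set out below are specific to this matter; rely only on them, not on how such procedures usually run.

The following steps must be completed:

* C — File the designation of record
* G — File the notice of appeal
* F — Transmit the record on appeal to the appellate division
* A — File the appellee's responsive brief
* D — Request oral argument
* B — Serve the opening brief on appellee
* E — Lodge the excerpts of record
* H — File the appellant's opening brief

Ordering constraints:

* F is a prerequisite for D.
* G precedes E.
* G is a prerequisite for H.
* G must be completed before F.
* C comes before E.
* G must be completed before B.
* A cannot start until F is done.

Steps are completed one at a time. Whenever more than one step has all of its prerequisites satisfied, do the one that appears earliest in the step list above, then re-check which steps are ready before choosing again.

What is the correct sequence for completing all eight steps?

C, G, F, A, D, B, E, H

Nothing is required for C and G. C is listed earlier → C first.
That leaves G as the only ready step → G.
Now F, B, E and H have their prerequisites met. F is listed earlier, so F next.
Ready: A, D, B, E and H. A is listed earlier → A.
Now D, B, E and H have their prerequisites met. D is listed earlier, so D next.
B, E and H are all available; B is listed earlier → B.
Now E and H have their prerequisites met. E is listed earlier, so E next.
H is the only step now ready → H.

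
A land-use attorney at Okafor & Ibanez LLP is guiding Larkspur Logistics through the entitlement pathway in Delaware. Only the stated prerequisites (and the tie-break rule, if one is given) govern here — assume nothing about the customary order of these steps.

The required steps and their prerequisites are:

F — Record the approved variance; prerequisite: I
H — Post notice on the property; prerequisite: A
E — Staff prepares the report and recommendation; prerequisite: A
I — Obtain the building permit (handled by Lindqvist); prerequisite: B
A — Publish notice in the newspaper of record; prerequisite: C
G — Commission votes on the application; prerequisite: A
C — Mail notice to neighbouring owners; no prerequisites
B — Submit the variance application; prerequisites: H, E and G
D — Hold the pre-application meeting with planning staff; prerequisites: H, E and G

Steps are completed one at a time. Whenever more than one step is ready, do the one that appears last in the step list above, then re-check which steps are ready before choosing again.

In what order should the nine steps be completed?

C, A, G, E, H, D, B, I, F

C is the only step with nothing outstanding, so it goes first.
A needed C, now all done → A.
Now G, E and H have their prerequisites met. G is listed later, so G next.
Now E and H have their prerequisites met. E is listed later, so E next.
H is the only step now ready → H.
Ready: D and B. D is listed later → D.
B needed G, E and H, now all done → B.
I is the only step now ready → I.
Next only F has its prerequisites met → F.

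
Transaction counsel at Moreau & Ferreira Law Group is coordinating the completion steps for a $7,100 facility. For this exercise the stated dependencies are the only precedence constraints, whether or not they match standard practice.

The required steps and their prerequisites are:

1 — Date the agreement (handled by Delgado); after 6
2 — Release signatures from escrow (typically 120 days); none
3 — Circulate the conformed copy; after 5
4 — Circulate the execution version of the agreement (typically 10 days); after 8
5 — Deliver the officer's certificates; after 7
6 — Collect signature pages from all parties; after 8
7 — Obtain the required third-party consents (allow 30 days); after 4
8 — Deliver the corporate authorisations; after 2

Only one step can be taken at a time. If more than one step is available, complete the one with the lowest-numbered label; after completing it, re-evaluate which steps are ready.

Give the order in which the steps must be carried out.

2, 8, 4, 6, 1, 7, 5, 3

2 is the only step with nothing outstanding, so it goes first.
Next only 8 has its prerequisites met → 8.
4 and 6 are both available; 4 has the earlier label → 4.
Now 6 and 7 have their prerequisites met. 6 has the earlier label, so 6 next.
1 and 7 are both available; 1 has the earlier label → 1.
That leaves 7 as the only ready step → 7.
5 is the only step now ready → 5.
Next only 3 has its prerequisites met → 3.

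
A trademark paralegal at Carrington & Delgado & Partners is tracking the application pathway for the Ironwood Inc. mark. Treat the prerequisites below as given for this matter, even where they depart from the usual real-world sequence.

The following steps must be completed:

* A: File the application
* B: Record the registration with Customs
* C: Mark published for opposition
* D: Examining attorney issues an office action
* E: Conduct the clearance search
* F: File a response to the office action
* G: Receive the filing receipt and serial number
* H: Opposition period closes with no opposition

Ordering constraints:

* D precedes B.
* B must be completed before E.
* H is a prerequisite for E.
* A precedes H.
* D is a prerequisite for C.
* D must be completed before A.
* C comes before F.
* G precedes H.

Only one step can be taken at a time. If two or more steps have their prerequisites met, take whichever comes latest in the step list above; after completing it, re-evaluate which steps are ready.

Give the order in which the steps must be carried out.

G and D have no prerequisites; G is listed later, so G is first.
Next only D has its prerequisites met → D.
Now C, B and A have their prerequisites met. C is listed later, so C next.
F now also ready, so the ready set is {F, B, A}; F is listed later → F.
B and A are both available; B is listed later → B.
Next only A has its prerequisites met → A.
H is the only step now ready → H.
E is the only step now ready → E.

G → D → C → F → B → A → H → E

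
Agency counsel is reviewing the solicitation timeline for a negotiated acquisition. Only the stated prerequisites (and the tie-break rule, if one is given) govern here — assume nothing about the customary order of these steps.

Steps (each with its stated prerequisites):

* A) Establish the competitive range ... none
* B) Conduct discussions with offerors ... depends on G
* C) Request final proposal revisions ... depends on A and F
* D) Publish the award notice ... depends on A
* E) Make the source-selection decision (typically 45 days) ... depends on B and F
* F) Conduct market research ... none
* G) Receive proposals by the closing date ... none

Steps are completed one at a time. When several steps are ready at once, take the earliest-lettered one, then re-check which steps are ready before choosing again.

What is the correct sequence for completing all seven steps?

A, D, F, C, G, B, E

Nothing is required for A, F and G. A has the earlier label → A first.
Now D, F and G have their prerequisites met. D has the earlier label, so D next.
Now F and G have their prerequisites met. F has the earlier label, so F next.
C now also ready, so the ready set is {C, G}; C has the earlier label → C.
Next only G has its prerequisites met → G.
B needed G, now all done → B.
E needed B and F, now all done → E.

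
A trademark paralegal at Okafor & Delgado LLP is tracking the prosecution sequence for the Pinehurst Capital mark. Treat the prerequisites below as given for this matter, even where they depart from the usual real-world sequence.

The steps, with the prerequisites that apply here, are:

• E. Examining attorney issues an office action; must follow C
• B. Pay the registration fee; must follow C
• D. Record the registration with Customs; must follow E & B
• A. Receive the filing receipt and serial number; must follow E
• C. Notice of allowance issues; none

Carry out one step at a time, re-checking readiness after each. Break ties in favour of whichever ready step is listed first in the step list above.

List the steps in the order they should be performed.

C E B D A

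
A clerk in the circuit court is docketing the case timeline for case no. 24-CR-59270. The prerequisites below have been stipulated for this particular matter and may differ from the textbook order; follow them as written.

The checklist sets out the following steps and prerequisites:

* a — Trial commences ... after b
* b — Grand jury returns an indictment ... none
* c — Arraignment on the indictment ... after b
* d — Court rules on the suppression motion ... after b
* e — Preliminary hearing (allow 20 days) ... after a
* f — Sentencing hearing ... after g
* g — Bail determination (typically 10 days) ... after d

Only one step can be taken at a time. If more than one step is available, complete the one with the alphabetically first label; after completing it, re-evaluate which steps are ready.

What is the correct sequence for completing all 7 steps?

b a c d e g f

Only b has no prerequisites, so it is first.
Ready: a, c and d. a has the earlier label → a.
e now also ready, so the ready set is {c, d, e}; c has the earlier label → c.
Now d and e have their prerequisites met. d has the earlier label, so d next.
g now also ready, so the ready set is {e, g}; e has the earlier label → e.
That leaves g as the only ready step → g.
f needed g, now all done → f.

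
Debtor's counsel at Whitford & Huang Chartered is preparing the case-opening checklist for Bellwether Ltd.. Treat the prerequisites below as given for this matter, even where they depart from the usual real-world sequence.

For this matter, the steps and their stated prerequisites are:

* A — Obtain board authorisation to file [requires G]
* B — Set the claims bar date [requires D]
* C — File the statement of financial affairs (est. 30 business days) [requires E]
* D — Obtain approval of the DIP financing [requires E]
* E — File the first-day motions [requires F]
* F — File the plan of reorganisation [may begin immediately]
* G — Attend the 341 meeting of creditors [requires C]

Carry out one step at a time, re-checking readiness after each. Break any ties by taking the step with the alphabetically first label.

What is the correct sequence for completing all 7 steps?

F, E, C, D, B, G, A

F has no prerequisites → F first.
E needed F, now all done → E.
Ready: C and D. C has the earlier label → C.
D and G are both available; D has the earlier label → D.
Ready: B and G. B has the earlier label → B.
Next only G has its prerequisites met → G.
A needed G, now all done → A.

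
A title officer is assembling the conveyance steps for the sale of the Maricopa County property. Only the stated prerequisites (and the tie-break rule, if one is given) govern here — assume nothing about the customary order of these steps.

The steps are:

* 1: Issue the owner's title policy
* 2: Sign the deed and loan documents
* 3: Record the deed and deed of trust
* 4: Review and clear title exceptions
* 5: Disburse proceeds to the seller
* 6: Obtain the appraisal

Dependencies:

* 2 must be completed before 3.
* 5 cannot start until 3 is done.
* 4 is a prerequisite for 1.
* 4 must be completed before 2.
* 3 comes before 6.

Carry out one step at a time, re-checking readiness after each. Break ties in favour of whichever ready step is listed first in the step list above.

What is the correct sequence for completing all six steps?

4 → 1 → 2 → 3 → 5 → 6

4 has no prerequisites → 4 first.
Now 1 and 2 have their prerequisites met. 1 is listed earlier, so 1 next.
Next only 2 has its prerequisites met → 2.
That leaves 3 as the only ready step → 3.
5 and 6 are both available; 5 is listed earlier → 5.
6 needed 3, now all done → 6.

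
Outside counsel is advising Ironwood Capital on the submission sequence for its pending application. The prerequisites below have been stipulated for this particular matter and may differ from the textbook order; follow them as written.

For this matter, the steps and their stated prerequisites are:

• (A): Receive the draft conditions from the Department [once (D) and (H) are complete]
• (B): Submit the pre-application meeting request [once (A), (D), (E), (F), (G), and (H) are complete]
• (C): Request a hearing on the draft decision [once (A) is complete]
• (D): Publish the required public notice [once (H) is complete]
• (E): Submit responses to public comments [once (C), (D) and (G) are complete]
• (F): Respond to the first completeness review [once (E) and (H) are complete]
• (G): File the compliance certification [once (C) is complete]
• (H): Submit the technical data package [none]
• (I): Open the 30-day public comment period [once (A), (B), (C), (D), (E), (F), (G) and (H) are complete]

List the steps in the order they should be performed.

Only (H) has no prerequisites, so it is first.
Next only (D) has its prerequisites met → (D).
(A) is the only step now ready → (A).
That leaves (C) as the only ready step → (C).
(G) needed (C), now all done → (G).
That leaves (E) as the only ready step → (E).
That leaves (F) as the only ready step → (F).
(B) is the only step now ready → (B).
(I) needed (A), (B), (C), (D), (E), (F), (G) and (H), now all done → (I).

(H), (D), (A), (C), (G), (E), (F), (B), (I)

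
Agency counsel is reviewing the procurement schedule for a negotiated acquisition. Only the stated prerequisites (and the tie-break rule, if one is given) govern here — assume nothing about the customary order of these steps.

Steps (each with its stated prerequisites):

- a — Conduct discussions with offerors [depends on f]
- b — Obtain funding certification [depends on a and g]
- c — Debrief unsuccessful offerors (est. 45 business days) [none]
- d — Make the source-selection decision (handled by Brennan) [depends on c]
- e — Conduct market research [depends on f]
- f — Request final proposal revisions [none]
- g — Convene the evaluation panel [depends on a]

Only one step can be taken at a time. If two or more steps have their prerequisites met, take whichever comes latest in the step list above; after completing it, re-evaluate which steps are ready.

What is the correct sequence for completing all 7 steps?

f, e, c, d, a, g, b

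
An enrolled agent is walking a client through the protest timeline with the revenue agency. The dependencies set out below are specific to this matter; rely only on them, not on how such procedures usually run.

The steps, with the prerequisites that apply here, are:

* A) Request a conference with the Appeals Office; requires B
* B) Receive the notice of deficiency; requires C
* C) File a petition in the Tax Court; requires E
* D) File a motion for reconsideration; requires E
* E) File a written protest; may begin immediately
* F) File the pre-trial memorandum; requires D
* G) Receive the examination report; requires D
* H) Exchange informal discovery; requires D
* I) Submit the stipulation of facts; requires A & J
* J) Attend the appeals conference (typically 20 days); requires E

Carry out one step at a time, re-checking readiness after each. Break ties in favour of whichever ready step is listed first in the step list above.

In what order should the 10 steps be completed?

E C B A D F G H J I

E is the only step with nothing outstanding, so it goes first.
Ready: C, D and J. C is listed earlier → C.
B now also ready, so the ready set is {B, D, J}; B is listed earlier → B.
Now A, D and J have their prerequisites met. A is listed earlier, so A next.
D and J are both available; D is listed earlier → D.
F, G and H now also ready, so the ready set is {F, G, H, J}; F is listed earlier → F.
G, H and J are all available; G is listed earlier → G.
Ready: H and J. H is listed earlier → H.
That leaves J as the only ready step → J.
That leaves I as the only ready step → I.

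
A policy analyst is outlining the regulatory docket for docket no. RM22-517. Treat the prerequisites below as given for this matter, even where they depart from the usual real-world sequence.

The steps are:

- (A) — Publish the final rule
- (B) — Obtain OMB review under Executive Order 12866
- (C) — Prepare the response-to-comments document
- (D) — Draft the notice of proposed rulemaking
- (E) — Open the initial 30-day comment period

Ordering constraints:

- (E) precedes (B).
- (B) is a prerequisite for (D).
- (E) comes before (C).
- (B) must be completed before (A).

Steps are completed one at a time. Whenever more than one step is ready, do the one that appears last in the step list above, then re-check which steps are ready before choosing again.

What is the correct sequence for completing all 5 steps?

(E) is the only step with nothing outstanding, so it goes first.
Now (C) and (B) have their prerequisites met. (C) is listed later, so (C) next.
Next only (B) has its prerequisites met → (B).
Now (D) and (A) have their prerequisites met. (D) is listed later, so (D) next.
(A) needed (B), now all done → (A).

(E), (C), (B), (D), (A)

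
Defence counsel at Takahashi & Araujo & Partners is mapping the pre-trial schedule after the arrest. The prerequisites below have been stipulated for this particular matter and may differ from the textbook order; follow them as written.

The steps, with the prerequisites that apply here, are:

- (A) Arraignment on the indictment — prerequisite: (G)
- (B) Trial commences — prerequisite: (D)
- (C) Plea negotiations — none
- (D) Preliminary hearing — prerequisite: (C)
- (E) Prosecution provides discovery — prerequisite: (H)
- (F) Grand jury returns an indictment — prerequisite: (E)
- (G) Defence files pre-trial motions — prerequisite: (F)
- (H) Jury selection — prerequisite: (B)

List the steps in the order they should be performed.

(C) (D) (B) (H) (E) (F) (G) (A)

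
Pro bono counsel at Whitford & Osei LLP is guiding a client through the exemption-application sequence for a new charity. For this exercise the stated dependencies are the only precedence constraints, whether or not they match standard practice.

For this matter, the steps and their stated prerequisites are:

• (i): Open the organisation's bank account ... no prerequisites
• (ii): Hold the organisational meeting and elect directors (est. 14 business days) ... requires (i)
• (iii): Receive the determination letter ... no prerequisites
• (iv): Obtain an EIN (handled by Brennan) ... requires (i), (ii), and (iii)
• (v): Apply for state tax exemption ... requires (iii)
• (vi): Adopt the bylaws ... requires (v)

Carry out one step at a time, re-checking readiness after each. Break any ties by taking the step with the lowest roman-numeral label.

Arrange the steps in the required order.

Nothing is required for (i) and (iii). (i) has the earlier label → (i) first.
(ii) now also ready, so the ready set is {(ii), (iii)}; (ii) has the earlier label → (ii).
Next only (iii) has its prerequisites met → (iii).
Ready: (iv) and (v). (iv) has the earlier label → (iv).
That leaves (v) as the only ready step → (v).
(vi) needed (v), now all done → (vi).

(i) → (ii) → (iii) → (iv) → (v) → (vi)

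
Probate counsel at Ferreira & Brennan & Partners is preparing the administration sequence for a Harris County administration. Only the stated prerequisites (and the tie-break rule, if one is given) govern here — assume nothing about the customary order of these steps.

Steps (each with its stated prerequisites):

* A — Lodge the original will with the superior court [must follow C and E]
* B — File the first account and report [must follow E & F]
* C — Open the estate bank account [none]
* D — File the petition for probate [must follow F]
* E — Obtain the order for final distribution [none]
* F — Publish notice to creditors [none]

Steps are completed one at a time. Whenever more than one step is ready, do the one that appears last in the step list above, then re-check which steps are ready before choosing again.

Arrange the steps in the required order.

F, E, D, C, B, A

Nothing is required for F, E and C. F is listed later → F first.
Ready: E, D and C. E is listed later → E.
B now also ready, so the ready set is {D, C, B}; D is listed later → D.
C and B are both available; C is listed later → C.
A now also ready, so the ready set is {B, A}; B is listed later → B.
A is the only step now ready → A.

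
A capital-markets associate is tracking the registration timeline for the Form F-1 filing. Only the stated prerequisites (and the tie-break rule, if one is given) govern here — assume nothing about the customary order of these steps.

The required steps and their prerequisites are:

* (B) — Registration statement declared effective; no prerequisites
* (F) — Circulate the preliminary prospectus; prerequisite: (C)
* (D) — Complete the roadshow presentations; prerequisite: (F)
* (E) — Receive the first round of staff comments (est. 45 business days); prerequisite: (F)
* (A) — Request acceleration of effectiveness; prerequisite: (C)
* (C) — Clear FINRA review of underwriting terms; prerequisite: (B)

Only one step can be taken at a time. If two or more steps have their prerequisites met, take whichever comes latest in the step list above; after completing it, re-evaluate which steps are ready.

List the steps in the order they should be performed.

(B), (C), (A), (F), (E), (D)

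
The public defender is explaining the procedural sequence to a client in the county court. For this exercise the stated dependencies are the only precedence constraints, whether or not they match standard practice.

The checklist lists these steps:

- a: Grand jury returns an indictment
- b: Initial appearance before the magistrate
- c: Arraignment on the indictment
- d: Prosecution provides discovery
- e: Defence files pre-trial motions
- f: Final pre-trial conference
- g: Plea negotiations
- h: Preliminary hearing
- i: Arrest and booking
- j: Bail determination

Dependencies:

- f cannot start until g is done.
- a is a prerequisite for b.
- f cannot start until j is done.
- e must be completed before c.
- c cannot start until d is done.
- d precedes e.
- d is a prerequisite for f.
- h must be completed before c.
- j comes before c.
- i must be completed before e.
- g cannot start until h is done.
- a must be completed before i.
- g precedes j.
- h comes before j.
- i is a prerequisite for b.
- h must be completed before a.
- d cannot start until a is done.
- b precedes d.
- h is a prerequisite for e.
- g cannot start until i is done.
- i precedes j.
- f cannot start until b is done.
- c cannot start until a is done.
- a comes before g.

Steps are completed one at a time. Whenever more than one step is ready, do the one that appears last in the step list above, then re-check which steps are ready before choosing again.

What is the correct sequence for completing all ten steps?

Only h has no prerequisites, so it is first.
a needed h, now all done → a.
i needed a, now all done → i.
g and b are both available; g is listed later → g.
j now also ready, so the ready set is {j, b}; j is listed later → j.
b needed i and a, now all done → b.
d needed b and a, now all done → d.
f and e are both available; f is listed later → f.
e needed i, h and d, now all done → e.
That leaves c as the only ready step → c.

h → a → i → g → j → b → d → f → e → c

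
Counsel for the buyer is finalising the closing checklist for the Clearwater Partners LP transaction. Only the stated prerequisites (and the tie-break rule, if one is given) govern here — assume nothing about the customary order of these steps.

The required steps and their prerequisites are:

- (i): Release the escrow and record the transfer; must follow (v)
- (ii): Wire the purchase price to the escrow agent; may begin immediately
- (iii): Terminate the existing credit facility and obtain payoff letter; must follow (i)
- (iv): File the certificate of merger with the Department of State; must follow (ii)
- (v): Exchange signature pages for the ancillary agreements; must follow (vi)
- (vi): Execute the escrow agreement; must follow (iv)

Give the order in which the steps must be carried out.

(ii) has no prerequisites → (ii) first.
Next only (iv) has its prerequisites met → (iv).
(vi) needed (iv), now all done → (vi).
Next only (v) has its prerequisites met → (v).
(i) is the only step now ready → (i).
(iii) needed (i), now all done → (iii).

(ii), (iv), (vi), (v), (i), (iii)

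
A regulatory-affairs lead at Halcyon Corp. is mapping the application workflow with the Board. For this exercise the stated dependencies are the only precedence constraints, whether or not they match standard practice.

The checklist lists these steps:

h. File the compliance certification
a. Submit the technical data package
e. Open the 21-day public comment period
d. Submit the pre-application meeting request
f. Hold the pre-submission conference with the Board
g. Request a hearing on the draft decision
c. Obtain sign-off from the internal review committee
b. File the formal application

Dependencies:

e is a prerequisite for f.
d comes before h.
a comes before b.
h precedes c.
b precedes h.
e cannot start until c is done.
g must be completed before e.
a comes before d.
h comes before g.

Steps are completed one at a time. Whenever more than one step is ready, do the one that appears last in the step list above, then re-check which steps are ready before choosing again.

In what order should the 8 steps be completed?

Only a has no prerequisites, so it is first.
b and d are both available; b is listed later → b.
Next only d has its prerequisites met → d.
That leaves h as the only ready step → h.
Now c and g have their prerequisites met. c is listed later, so c next.
g needed h, now all done → g.
e is the only step now ready → e.
Next only f has its prerequisites met → f.

a b d h c g e f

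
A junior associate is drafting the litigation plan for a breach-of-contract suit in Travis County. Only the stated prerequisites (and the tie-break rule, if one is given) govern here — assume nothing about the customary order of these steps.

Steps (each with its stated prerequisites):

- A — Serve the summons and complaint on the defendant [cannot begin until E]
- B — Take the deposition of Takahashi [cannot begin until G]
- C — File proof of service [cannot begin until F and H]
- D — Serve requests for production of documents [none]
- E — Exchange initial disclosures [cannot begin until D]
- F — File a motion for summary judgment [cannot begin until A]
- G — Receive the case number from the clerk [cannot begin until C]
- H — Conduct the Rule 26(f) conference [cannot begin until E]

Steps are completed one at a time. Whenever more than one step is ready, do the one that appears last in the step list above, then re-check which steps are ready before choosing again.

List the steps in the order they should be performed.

D → E → H → A → F → C → G → B

D has no prerequisites → D first.
E needed D, now all done → E.
Ready: H and A. H is listed later → H.
That leaves A as the only ready step → A.
Next only F has its prerequisites met → F.
That leaves C as the only ready step → C.
G is the only step now ready → G.
B needed G, now all done → B.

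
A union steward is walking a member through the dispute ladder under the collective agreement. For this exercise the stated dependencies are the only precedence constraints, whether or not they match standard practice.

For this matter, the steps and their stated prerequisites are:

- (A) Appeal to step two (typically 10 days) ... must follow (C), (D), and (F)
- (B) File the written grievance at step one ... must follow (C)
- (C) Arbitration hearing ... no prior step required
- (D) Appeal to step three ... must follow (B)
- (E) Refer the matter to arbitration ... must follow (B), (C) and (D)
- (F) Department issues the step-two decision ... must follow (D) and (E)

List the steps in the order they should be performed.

(C) has no prerequisites → (C) first.
That leaves (B) as the only ready step → (B).
That leaves (D) as the only ready step → (D).
(E) needed (B), (C) and (D), now all done → (E).
(F) needed (D) and (E), now all done → (F).
(A) needed (C), (D) and (F), now all done → (A).

(C), (B), (D), (E), (F), (A)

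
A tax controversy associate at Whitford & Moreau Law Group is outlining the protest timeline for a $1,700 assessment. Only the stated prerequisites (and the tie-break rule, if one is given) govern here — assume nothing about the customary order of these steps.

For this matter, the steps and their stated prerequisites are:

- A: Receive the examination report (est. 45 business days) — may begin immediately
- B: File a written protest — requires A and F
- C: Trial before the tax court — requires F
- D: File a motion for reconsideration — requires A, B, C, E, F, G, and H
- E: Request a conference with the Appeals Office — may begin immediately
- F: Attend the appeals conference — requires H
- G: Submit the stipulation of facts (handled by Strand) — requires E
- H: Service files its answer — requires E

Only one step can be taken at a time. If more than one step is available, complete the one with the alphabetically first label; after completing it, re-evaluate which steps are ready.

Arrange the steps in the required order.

A E G H F B C D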